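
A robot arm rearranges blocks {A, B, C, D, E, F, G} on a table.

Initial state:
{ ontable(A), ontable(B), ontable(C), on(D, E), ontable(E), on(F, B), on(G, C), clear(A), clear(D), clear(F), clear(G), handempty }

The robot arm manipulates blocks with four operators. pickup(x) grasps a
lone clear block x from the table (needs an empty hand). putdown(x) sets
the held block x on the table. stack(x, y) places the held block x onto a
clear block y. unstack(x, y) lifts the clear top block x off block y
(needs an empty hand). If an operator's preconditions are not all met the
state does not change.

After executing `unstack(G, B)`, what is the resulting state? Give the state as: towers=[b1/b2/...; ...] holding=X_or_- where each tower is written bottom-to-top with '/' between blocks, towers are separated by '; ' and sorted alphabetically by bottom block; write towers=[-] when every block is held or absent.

before: towers=[A; B/F; C/G; E/D] holding=-
pre[unstack(G, B)]: on(G,B) ✗, clear(G) ✓, handempty ✓
on(G,B) unmet → unstack(G, B) is a no-op
after:  towers=[A; B/F; C/G; E/D] holding=-

towers=[A; B/F; C/G; E/D] holding=-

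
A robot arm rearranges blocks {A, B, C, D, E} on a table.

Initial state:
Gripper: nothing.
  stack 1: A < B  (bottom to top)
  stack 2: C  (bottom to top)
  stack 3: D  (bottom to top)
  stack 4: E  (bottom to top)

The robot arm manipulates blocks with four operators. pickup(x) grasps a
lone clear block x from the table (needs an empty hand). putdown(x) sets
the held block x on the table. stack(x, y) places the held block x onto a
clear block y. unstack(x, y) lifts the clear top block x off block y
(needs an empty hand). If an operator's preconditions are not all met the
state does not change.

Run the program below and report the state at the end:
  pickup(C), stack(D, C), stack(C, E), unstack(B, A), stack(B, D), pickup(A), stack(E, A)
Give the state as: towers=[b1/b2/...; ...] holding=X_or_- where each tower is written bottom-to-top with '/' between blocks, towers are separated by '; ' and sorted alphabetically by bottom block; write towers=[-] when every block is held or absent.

towers=[D/B; E/C] holding=A

step 1 (pickup(C)): towers=[A/B; D; E] holding=C
step 2 (stack(D, C)) [no-op]: towers=[A/B; D; E] holding=C
step 3 (stack(C, E)): towers=[A/B; D; E/C] holding=-
step 4 (unstack(B, A)): towers=[A; D; E/C] holding=B
step 5 (stack(B, D)): towers=[A; D/B; E/C] holding=-
step 6 (pickup(A)): towers=[D/B; E/C] holding=A
step 7 (stack(E, A)) [no-op]: towers=[D/B; E/C] holding=A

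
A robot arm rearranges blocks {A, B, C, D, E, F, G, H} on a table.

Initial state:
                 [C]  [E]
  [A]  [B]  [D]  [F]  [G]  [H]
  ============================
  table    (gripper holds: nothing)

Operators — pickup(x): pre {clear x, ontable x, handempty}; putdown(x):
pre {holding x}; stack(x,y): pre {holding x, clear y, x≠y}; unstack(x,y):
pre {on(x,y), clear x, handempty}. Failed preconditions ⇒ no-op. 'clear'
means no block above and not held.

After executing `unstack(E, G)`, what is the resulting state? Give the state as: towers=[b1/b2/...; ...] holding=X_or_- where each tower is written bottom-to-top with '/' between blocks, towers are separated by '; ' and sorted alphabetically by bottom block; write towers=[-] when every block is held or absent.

before: towers=[A; B; D; F/C; G/E; H] holding=-
pre[unstack(E, G)]: on(E,G) yes, clear(E) yes, handempty yes
all met → apply unstack(E, G)
after:  towers=[A; B; D; F/C; G; H] holding=E

towers=[A; B; D; F/C; G; H] holding=E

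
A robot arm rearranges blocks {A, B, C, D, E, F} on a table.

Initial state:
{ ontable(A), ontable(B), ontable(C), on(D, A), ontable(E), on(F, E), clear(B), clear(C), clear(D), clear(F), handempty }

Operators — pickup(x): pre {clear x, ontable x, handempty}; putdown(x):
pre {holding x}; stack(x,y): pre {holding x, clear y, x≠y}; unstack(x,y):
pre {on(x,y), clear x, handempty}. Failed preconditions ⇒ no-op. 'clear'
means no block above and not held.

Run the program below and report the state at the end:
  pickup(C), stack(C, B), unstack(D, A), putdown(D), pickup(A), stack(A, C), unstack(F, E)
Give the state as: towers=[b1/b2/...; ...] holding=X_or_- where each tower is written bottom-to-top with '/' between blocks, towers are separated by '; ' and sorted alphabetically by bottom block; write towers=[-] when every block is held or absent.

step 1 (pickup(C)): towers=[A/D; B; E/F] holding=C
step 2 (stack(C, B)): towers=[A/D; B/C; E/F] holding=-
step 3 (unstack(D, A)): towers=[A; B/C; E/F] holding=D
step 4 (putdown(D)): towers=[A; B/C; D; E/F] holding=-
step 5 (pickup(A)): towers=[B/C; D; E/F] holding=A
step 6 (stack(A, C)): towers=[B/C/A; D; E/F] holding=-
step 7 (unstack(F, E)): towers=[B/C/A; D; E] holding=F

towers=[B/C/A; D; E] holding=F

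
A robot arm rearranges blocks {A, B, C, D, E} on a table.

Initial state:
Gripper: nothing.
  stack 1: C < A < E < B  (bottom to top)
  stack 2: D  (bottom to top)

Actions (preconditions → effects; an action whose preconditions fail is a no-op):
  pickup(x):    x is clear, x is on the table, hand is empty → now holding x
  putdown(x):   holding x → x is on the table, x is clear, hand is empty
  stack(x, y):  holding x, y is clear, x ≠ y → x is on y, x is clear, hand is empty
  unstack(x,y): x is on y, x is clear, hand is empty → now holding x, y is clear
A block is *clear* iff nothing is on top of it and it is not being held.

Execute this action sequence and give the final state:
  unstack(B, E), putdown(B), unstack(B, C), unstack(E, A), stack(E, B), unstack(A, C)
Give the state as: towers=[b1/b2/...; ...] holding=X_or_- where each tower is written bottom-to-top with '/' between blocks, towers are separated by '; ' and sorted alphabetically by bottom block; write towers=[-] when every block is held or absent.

step 1 (unstack(B, E)): towers=[C/A/E; D] holding=B
step 2 (putdown(B)): towers=[B; C/A/E; D] holding=-
step 3 (unstack(B, C)) [no-op]: towers=[B; C/A/E; D] holding=-
step 4 (unstack(E, A)): towers=[B; C/A; D] holding=E
step 5 (stack(E, B)): towers=[B/E; C/A; D] holding=-
step 6 (unstack(A, C)): towers=[B/E; C; D] holding=A

towers=[B/E; C; D] holding=A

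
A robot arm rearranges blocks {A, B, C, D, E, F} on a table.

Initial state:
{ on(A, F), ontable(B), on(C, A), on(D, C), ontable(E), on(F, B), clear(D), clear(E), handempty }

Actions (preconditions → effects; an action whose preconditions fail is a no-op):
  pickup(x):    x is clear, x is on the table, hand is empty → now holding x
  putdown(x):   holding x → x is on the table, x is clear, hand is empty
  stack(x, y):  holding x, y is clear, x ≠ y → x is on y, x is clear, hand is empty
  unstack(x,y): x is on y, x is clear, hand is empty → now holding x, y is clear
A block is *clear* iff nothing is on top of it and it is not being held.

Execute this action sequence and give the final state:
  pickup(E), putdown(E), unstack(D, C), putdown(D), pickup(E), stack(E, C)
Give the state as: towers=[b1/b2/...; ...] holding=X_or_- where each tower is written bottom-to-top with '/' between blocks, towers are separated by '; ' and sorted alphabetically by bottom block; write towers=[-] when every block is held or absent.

towers=[B/F/A/C/E; D] holding=-

step 1 (pickup(E)): towers=[B/F/A/C/D] holding=E
step 2 (putdown(E)): towers=[B/F/A/C/D; E] holding=-
step 3 (unstack(D, C)): towers=[B/F/A/C; E] holding=D
step 4 (putdown(D)): towers=[B/F/A/C; D; E] holding=-
step 5 (pickup(E)): towers=[B/F/A/C; D] holding=E
step 6 (stack(E, C)): towers=[B/F/A/C/E; D] holding=-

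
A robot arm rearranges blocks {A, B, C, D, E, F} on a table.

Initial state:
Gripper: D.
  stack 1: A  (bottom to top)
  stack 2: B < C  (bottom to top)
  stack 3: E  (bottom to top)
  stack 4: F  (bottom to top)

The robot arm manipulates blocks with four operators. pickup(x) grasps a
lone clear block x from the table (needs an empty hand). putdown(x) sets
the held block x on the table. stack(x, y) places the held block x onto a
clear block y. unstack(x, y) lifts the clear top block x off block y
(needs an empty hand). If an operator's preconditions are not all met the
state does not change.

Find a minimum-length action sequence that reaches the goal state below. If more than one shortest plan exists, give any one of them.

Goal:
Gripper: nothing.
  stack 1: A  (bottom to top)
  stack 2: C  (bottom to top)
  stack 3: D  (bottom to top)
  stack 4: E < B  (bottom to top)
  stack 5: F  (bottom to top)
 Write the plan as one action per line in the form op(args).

putdown(D)
unstack(C, B)
putdown(C)
pickup(B)
stack(B, E)

step 1 (putdown(D)): towers=[A; B/C; D; E; F] holding=-
step 2 (unstack(C, B)): towers=[A; B; D; E; F] holding=C
step 3 (putdown(C)): towers=[A; B; C; D; E; F] holding=-
step 4 (pickup(B)): towers=[A; C; D; E; F] holding=B
step 5 (stack(B, E)): towers=[A; C; D; E/B; F] holding=-
goal check: towers=[A; C; D; E/B; F] holding=- — reached (length 5, optimal by BFS)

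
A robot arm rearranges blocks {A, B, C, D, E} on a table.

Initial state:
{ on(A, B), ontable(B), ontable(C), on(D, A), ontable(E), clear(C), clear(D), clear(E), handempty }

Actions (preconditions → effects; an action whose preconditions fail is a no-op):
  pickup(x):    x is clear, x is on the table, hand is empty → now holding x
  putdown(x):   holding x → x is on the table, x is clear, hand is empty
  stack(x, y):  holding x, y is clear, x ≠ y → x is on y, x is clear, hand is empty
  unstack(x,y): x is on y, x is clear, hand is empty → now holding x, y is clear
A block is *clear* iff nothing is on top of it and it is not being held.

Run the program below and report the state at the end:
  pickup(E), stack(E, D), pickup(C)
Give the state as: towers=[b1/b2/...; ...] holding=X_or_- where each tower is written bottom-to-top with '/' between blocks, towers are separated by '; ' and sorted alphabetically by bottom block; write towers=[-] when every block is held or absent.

step 1 (pickup(E)): towers=[B/A/D; C] holding=E
step 2 (stack(E, D)): towers=[B/A/D/E; C] holding=-
step 3 (pickup(C)): towers=[B/A/D/E] holding=C

towers=[B/A/D/E] holding=C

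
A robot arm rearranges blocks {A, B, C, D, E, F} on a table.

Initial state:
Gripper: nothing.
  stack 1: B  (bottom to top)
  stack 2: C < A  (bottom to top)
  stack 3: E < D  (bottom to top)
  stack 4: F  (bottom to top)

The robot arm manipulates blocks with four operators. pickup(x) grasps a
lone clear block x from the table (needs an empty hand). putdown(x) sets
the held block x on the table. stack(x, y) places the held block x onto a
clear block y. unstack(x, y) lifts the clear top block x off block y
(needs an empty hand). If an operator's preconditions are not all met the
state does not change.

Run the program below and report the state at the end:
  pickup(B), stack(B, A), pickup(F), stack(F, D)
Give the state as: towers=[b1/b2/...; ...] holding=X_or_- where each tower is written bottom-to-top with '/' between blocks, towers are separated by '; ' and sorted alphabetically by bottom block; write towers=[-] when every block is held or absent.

towers=[C/A/B; E/D/F] holding=-

step 1 (pickup(B)): towers=[C/A; E/D; F] holding=B
step 2 (stack(B, A)): towers=[C/A/B; E/D; F] holding=-
step 3 (pickup(F)): towers=[C/A/B; E/D] holding=F
step 4 (stack(F, D)): towers=[C/A/B; E/D/F] holding=-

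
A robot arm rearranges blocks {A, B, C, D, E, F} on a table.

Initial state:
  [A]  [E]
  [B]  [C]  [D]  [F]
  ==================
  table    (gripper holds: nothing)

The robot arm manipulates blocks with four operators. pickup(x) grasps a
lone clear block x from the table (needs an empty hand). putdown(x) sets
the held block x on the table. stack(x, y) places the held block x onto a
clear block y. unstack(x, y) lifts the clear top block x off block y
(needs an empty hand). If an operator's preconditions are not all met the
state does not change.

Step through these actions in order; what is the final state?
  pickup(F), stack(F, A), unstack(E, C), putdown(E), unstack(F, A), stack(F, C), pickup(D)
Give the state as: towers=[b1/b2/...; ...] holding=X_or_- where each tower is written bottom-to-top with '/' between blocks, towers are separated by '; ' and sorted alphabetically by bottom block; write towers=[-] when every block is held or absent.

step 1 (pickup(F)): towers=[B/A; C/E; D] holding=F
step 2 (stack(F, A)): towers=[B/A/F; C/E; D] holding=-
step 3 (unstack(E, C)): towers=[B/A/F; C; D] holding=E
step 4 (putdown(E)): towers=[B/A/F; C; D; E] holding=-
step 5 (unstack(F, A)): towers=[B/A; C; D; E] holding=F
step 6 (stack(F, C)): towers=[B/A; C/F; D; E] holding=-
step 7 (pickup(D)): towers=[B/A; C/F; E] holding=D

towers=[B/A; C/F; E] holding=D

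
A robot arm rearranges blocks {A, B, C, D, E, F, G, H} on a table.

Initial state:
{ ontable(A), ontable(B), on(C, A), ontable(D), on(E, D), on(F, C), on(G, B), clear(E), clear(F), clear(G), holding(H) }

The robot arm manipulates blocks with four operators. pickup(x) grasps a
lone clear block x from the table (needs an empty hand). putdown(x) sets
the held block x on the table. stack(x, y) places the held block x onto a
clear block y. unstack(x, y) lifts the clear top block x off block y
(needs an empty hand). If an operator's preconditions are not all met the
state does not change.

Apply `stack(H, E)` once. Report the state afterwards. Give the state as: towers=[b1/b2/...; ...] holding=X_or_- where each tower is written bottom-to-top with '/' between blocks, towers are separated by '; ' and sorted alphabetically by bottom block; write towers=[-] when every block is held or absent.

before: towers=[A/C/F; B/G; D/E] holding=H
pre[stack(H, E)]: holding(H) ok, clear(E) ok, H≠E ok
all met → apply stack(H, E)
after:  towers=[A/C/F; B/G; D/E/H] holding=-

towers=[A/C/F; B/G; D/E/H] holding=-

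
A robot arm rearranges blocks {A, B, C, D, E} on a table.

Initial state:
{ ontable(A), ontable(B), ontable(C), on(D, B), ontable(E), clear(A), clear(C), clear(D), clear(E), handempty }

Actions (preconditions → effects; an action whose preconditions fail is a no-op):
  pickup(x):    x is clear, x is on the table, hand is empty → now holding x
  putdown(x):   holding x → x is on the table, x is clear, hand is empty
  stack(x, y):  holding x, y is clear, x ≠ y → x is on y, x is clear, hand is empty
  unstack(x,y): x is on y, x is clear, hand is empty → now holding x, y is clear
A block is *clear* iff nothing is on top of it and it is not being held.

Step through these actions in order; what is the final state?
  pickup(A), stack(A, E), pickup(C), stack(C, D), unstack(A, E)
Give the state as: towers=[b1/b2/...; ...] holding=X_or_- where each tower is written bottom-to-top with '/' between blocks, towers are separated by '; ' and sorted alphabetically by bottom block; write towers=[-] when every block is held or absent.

towers=[B/D/C; E] holding=A

step 1 (pickup(A)): towers=[B/D; C; E] holding=A
step 2 (stack(A, E)): towers=[B/D; C; E/A] holding=-
step 3 (pickup(C)): towers=[B/D; E/A] holding=C
step 4 (stack(C, D)): towers=[B/D/C; E/A] holding=-
step 5 (unstack(A, E)): towers=[B/D/C; E] holding=A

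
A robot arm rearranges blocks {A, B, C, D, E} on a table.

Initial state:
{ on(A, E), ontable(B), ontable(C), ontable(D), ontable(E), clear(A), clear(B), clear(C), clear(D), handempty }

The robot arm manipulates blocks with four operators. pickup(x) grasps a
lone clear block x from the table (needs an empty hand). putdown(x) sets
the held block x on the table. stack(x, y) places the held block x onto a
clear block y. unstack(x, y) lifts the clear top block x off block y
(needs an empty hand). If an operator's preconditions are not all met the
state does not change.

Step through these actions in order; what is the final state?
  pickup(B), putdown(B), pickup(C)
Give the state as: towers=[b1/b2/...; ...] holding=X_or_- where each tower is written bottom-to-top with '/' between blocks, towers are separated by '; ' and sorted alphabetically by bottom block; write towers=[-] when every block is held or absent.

towers=[B; D; E/A] holding=C

step 1 (pickup(B)): towers=[C; D; E/A] holding=B
step 2 (putdown(B)): towers=[B; C; D; E/A] holding=-
step 3 (pickup(C)): towers=[B; D; E/A] holding=C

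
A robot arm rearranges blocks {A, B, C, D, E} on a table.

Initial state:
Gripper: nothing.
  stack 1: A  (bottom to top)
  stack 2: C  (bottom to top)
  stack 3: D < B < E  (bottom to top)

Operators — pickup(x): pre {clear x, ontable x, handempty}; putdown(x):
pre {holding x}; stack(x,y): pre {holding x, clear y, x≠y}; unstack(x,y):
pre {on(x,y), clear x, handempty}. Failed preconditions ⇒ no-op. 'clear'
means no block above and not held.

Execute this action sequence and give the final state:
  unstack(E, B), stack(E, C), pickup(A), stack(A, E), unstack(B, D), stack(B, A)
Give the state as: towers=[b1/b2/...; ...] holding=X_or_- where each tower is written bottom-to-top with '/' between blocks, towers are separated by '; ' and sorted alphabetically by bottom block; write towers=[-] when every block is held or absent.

towers=[C/E/A/B; D] holding=-

step 1 (unstack(E, B)): towers=[A; C; D/B] holding=E
step 2 (stack(E, C)): towers=[A; C/E; D/B] holding=-
step 3 (pickup(A)): towers=[C/E; D/B] holding=A
step 4 (stack(A, E)): towers=[C/E/A; D/B] holding=-
step 5 (unstack(B, D)): towers=[C/E/A; D] holding=B
step 6 (stack(B, A)): towers=[C/E/A/B; D] holding=-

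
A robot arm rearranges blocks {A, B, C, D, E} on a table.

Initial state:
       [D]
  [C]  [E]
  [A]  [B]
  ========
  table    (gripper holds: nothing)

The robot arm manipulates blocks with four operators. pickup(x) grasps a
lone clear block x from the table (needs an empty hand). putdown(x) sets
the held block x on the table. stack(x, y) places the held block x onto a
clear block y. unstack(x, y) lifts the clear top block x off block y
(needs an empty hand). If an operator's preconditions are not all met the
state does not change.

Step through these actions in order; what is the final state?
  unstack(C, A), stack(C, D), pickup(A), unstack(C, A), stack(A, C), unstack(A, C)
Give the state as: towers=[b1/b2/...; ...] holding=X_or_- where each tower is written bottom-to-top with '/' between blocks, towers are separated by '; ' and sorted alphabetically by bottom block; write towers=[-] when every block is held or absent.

step 1 (unstack(C, A)): towers=[A; B/E/D] holding=C
step 2 (stack(C, D)): towers=[A; B/E/D/C] holding=-
step 3 (pickup(A)): towers=[B/E/D/C] holding=A
step 4 (unstack(C, A)) [no-op]: towers=[B/E/D/C] holding=A
step 5 (stack(A, C)): towers=[B/E/D/C/A] holding=-
step 6 (unstack(A, C)): towers=[B/E/D/C] holding=A

towers=[B/E/D/C] holding=A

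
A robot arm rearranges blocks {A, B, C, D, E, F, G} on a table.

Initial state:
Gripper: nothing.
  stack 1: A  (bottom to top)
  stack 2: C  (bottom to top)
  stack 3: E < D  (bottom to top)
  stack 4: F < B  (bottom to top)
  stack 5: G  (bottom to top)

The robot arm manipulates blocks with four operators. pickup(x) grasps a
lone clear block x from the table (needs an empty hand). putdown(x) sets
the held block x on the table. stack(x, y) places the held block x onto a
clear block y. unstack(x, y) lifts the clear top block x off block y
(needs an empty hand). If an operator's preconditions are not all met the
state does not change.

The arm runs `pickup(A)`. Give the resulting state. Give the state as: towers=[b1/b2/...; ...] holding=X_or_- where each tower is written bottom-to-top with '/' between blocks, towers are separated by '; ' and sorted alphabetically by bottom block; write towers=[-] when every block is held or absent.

before: towers=[A; C; E/D; F/B; G] holding=-
pre[pickup(A)]: clear(A) yes, ontable(A) yes, handempty yes
all met → apply pickup(A)
after:  towers=[C; E/D; F/B; G] holding=A

towers=[C; E/D; F/B; G] holding=A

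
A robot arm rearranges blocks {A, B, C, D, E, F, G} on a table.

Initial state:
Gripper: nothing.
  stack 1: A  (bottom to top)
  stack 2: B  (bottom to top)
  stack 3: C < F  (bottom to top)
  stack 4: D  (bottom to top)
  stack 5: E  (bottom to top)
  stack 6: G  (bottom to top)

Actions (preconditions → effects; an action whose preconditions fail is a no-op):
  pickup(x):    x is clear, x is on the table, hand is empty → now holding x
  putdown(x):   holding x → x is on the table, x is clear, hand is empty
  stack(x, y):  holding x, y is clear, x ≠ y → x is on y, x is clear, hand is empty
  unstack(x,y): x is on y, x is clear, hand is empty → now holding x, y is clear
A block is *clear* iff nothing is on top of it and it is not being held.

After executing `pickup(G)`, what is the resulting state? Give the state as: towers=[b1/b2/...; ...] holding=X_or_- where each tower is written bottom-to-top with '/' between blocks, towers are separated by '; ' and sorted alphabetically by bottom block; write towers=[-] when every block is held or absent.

towers=[A; B; C/F; D; E] holding=G

before: towers=[A; B; C/F; D; E; G] holding=-
pre[pickup(G)]: clear(G) ok, ontable(G) ok, handempty ok
all met → apply pickup(G)
after:  towers=[A; B; C/F; D; E] holding=G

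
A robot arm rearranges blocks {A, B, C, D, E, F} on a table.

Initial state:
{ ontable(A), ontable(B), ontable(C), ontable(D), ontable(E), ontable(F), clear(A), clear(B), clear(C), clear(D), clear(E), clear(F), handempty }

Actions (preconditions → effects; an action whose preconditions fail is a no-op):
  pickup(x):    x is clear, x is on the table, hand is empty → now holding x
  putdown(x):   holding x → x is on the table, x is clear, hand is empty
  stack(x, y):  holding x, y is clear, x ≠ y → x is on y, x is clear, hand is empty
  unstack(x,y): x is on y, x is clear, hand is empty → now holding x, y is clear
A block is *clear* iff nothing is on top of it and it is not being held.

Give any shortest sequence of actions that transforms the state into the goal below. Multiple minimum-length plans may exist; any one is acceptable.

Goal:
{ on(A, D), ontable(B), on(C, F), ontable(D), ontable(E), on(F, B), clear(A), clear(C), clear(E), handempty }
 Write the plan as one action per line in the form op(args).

pickup(F)
stack(F, B)
pickup(A)
stack(A, D)
pickup(C)
stack(C, F)

step 1 (pickup(F)): towers=[A; B; C; D; E] holding=F
step 2 (stack(F, B)): towers=[A; B/F; C; D; E] holding=-
step 3 (pickup(A)): towers=[B/F; C; D; E] holding=A
step 4 (stack(A, D)): towers=[B/F; C; D/A; E] holding=-
step 5 (pickup(C)): towers=[B/F; D/A; E] holding=C
step 6 (stack(C, F)): towers=[B/F/C; D/A; E] holding=-
goal check: towers=[B/F/C; D/A; E] holding=- — reached (length 6, optimal by BFS)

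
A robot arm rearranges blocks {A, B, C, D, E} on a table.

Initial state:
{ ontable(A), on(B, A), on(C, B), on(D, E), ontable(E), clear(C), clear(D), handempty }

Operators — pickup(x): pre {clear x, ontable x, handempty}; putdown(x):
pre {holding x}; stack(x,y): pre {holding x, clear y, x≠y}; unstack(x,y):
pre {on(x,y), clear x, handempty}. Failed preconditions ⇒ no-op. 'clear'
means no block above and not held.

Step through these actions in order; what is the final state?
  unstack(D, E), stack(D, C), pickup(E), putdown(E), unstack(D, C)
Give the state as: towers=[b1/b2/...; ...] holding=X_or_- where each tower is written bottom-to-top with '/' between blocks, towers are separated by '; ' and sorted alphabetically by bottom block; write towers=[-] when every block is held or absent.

step 1 (unstack(D, E)): towers=[A/B/C; E] holding=D
step 2 (stack(D, C)): towers=[A/B/C/D; E] holding=-
step 3 (pickup(E)): towers=[A/B/C/D] holding=E
step 4 (putdown(E)): towers=[A/B/C/D; E] holding=-
step 5 (unstack(D, C)): towers=[A/B/C; E] holding=D

towers=[A/B/C; E] holding=D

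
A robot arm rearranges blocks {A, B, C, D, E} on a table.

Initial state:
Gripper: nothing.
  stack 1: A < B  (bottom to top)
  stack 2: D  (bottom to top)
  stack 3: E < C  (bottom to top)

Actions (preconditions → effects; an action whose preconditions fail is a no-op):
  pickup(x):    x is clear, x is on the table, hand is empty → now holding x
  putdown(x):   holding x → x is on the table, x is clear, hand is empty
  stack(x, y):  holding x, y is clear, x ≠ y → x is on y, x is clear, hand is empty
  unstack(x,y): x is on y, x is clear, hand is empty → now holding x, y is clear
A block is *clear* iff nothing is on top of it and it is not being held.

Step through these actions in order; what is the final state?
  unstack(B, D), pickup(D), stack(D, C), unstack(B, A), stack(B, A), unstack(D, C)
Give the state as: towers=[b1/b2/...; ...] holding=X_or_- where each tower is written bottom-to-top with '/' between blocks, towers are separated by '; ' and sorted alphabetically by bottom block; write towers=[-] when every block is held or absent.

towers=[A/B; E/C] holding=D

step 1 (unstack(B, D)) [no-op]: towers=[A/B; D; E/C] holding=-
step 2 (pickup(D)): towers=[A/B; E/C] holding=D
step 3 (stack(D, C)): towers=[A/B; E/C/D] holding=-
step 4 (unstack(B, A)): towers=[A; E/C/D] holding=B
step 5 (stack(B, A)): towers=[A/B; E/C/D] holding=-
step 6 (unstack(D, C)): towers=[A/B; E/C] holding=D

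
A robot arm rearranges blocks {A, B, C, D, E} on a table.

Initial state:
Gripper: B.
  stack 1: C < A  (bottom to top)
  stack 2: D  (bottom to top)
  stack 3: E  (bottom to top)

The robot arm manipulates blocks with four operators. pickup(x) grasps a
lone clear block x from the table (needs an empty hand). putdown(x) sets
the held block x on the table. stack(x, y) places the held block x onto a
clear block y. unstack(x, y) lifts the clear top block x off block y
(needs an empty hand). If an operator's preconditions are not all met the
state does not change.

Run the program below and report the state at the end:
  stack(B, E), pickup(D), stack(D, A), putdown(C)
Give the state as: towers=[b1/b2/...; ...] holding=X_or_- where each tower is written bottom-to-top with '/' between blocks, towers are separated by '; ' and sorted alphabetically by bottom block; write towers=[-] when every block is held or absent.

step 1 (stack(B, E)): towers=[C/A; D; E/B] holding=-
step 2 (pickup(D)): towers=[C/A; E/B] holding=D
step 3 (stack(D, A)): towers=[C/A/D; E/B] holding=-
step 4 (putdown(C)) [no-op]: towers=[C/A/D; E/B] holding=-

towers=[C/A/D; E/B] holding=-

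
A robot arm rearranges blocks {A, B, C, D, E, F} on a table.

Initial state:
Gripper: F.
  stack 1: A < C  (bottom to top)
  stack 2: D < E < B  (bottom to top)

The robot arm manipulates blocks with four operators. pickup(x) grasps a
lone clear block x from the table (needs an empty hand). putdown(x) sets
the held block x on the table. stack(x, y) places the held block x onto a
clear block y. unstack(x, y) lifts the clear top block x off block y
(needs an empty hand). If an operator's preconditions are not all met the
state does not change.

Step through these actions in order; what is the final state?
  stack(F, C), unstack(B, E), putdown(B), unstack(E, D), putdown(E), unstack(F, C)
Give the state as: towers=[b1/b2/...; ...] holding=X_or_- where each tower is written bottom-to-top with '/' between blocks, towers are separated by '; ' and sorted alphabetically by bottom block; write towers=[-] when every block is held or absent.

towers=[A/C; B; D; E] holding=F

step 1 (stack(F, C)): towers=[A/C/F; D/E/B] holding=-
step 2 (unstack(B, E)): towers=[A/C/F; D/E] holding=B
step 3 (putdown(B)): towers=[A/C/F; B; D/E] holding=-
step 4 (unstack(E, D)): towers=[A/C/F; B; D] holding=E
step 5 (putdown(E)): towers=[A/C/F; B; D; E] holding=-
step 6 (unstack(F, C)): towers=[A/C; B; D; E] holding=F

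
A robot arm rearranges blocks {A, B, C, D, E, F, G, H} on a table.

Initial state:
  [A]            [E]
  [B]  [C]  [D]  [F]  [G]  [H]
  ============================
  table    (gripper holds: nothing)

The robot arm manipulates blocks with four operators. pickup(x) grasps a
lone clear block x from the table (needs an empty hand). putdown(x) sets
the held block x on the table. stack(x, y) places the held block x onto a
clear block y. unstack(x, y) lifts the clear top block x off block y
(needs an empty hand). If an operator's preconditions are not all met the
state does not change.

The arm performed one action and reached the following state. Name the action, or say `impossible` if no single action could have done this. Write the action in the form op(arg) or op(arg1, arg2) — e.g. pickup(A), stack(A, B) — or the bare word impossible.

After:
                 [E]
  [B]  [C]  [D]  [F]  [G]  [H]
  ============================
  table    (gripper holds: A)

target: towers=[B; C; D; F/E; G; H] holding=A
         pickup(G) → towers=[B/A; C; D; F/E; H] holding=G
     unstack(A, B) → towers=[B; C; D; F/E; G; H] holding=A  ← match
     unstack(E, F) → towers=[B/A; C; D; F; G; H] holding=E
         pickup(H) → towers=[B/A; C; D; F/E; G] holding=H
         pickup(D) → towers=[B/A; C; F/E; G; H] holding=D
         pickup(C) → towers=[B/A; D; F/E; G; H] holding=C

unstack(A, B)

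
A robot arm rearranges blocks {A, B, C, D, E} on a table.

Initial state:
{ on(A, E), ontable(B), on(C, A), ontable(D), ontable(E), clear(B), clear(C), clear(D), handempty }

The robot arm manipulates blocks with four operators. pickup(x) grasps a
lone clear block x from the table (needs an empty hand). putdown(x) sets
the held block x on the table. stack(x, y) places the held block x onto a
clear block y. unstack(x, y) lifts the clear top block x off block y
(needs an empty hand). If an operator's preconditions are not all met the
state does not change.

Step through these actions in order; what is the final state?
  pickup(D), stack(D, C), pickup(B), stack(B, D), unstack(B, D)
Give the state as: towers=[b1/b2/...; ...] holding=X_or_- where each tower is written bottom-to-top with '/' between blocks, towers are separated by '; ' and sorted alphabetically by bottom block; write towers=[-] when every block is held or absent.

towers=[E/A/C/D] holding=B

step 1 (pickup(D)): towers=[B; E/A/C] holding=D
step 2 (stack(D, C)): towers=[B; E/A/C/D] holding=-
step 3 (pickup(B)): towers=[E/A/C/D] holding=B
step 4 (stack(B, D)): towers=[E/A/C/D/B] holding=-
step 5 (unstack(B, D)): towers=[E/A/C/D] holding=B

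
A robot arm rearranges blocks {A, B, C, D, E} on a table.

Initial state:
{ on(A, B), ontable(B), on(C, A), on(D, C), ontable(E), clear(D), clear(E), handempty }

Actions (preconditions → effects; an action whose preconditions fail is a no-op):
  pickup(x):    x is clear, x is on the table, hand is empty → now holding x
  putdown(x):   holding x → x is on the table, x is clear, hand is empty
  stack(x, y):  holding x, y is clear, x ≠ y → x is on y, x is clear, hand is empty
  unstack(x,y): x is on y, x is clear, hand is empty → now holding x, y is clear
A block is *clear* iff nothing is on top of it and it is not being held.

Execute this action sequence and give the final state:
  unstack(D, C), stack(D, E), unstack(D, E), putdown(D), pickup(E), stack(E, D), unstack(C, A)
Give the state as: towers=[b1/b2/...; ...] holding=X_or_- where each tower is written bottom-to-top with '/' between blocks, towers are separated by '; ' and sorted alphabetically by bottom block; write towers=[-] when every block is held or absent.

step 1 (unstack(D, C)): towers=[B/A/C; E] holding=D
step 2 (stack(D, E)): towers=[B/A/C; E/D] holding=-
step 3 (unstack(D, E)): towers=[B/A/C; E] holding=D
step 4 (putdown(D)): towers=[B/A/C; D; E] holding=-
step 5 (pickup(E)): towers=[B/A/C; D] holding=E
step 6 (stack(E, D)): towers=[B/A/C; D/E] holding=-
step 7 (unstack(C, A)): towers=[B/A; D/E] holding=C

towers=[B/A; D/E] holding=C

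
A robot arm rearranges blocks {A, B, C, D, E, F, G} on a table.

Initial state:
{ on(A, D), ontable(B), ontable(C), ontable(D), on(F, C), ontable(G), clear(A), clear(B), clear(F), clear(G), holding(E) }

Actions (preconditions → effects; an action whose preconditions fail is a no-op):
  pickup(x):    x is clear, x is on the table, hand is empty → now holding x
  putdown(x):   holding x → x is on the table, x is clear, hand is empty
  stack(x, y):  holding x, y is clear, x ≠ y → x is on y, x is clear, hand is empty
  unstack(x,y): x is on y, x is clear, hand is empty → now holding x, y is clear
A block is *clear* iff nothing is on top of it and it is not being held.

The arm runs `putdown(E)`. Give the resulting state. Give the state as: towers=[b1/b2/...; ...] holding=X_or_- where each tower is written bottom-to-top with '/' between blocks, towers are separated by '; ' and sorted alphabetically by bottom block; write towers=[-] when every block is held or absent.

before: towers=[B; C/F; D/A; G] holding=E
pre[putdown(E)]: holding(E) ok
all met → apply putdown(E)
after:  towers=[B; C/F; D/A; E; G] holding=-

towers=[B; C/F; D/A; E; G] holding=-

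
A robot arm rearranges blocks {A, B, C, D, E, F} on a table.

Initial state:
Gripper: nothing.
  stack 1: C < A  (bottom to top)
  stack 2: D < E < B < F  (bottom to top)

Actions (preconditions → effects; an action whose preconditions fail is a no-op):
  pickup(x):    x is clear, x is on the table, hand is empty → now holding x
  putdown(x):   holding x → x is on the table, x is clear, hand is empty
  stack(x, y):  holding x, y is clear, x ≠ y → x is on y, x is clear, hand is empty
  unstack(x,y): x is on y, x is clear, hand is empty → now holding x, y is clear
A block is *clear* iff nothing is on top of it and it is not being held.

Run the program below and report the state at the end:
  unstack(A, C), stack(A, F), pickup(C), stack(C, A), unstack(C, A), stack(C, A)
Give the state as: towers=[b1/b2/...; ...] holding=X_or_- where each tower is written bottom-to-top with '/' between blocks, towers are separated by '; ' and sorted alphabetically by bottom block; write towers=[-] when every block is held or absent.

towers=[D/E/B/F/A/C] holding=-

step 1 (unstack(A, C)): towers=[C; D/E/B/F] holding=A
step 2 (stack(A, F)): towers=[C; D/E/B/F/A] holding=-
step 3 (pickup(C)): towers=[D/E/B/F/A] holding=C
step 4 (stack(C, A)): towers=[D/E/B/F/A/C] holding=-
step 5 (unstack(C, A)): towers=[D/E/B/F/A] holding=C
step 6 (stack(C, A)): towers=[D/E/B/F/A/C] holding=-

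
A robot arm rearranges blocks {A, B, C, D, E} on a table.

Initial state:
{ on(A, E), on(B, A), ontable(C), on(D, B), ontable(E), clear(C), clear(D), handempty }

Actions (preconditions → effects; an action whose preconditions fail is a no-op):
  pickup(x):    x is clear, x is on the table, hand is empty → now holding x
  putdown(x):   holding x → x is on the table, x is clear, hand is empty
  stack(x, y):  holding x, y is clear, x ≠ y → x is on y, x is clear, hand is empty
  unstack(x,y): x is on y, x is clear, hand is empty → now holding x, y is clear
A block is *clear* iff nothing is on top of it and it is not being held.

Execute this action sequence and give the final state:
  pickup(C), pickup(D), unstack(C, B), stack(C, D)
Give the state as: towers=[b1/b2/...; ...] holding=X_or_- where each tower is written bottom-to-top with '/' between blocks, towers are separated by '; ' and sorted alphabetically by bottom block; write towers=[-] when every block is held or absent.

step 1 (pickup(C)): towers=[E/A/B/D] holding=C
step 2 (pickup(D)) [no-op]: towers=[E/A/B/D] holding=C
step 3 (unstack(C, B)) [no-op]: towers=[E/A/B/D] holding=C
step 4 (stack(C, D)): towers=[E/A/B/D/C] holding=-

towers=[E/A/B/D/C] holding=-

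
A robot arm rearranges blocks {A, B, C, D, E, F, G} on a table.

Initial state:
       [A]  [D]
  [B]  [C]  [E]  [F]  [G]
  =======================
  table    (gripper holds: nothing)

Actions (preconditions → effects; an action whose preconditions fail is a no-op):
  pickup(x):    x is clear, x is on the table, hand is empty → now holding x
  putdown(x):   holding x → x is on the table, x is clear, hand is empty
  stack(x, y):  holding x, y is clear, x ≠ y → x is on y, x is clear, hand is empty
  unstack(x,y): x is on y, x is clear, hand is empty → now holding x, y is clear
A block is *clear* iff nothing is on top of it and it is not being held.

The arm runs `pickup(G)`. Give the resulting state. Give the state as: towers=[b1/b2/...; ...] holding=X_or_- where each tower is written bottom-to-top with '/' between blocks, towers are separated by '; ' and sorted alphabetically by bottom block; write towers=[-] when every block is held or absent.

before: towers=[B; C/A; E/D; F; G] holding=-
pre[pickup(G)]: clear(G) ok, ontable(G) ok, handempty ok
all met → apply pickup(G)
after:  towers=[B; C/A; E/D; F] holding=G

towers=[B; C/A; E/D; F] holding=G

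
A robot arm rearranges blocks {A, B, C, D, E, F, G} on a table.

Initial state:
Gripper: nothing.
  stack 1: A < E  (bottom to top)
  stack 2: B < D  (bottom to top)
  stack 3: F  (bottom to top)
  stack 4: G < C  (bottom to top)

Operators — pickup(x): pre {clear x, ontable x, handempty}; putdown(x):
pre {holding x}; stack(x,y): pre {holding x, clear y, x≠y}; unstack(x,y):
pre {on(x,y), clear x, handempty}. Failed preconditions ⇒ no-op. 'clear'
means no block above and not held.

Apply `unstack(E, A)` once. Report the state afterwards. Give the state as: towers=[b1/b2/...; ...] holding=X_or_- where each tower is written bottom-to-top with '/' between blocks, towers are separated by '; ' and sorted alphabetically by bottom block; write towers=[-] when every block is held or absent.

towers=[A; B/D; F; G/C] holding=E

before: towers=[A/E; B/D; F; G/C] holding=-
pre[unstack(E, A)]: on(E,A) ok, clear(E) ok, handempty ok
all met → apply unstack(E, A)
after:  towers=[A; B/D; F; G/C] holding=E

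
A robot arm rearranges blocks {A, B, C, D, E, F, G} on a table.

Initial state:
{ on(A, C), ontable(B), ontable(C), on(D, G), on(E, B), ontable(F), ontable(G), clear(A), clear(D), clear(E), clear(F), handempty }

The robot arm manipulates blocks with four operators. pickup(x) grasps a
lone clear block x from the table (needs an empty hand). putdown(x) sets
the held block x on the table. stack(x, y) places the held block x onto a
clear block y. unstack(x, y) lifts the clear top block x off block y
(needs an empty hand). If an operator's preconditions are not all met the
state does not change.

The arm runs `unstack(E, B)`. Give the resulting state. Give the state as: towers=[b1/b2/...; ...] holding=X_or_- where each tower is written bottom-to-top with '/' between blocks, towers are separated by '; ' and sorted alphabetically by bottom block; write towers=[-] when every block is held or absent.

towers=[B; C/A; F; G/D] holding=E

before: towers=[B/E; C/A; F; G/D] holding=-
pre[unstack(E, B)]: on(E,B) ✓, clear(E) ✓, handempty ✓
all met → apply unstack(E, B)
after:  towers=[B; C/A; F; G/D] holding=E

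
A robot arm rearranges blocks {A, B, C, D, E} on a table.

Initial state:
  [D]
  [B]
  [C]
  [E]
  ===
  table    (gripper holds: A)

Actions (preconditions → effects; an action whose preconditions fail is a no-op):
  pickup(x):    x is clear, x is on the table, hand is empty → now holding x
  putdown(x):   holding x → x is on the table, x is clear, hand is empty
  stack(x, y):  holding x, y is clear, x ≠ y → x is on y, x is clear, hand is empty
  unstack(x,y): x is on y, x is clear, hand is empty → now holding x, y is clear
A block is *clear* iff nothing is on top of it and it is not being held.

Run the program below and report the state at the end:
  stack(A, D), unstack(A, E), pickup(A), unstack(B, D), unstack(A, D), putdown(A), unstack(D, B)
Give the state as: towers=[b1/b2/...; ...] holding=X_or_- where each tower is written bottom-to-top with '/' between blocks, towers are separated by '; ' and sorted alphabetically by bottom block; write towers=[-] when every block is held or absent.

towers=[A; E/C/B] holding=D

step 1 (stack(A, D)): towers=[E/C/B/D/A] holding=-
step 2 (unstack(A, E)) [no-op]: towers=[E/C/B/D/A] holding=-
step 3 (pickup(A)) [no-op]: towers=[E/C/B/D/A] holding=-
step 4 (unstack(B, D)) [no-op]: towers=[E/C/B/D/A] holding=-
step 5 (unstack(A, D)): towers=[E/C/B/D] holding=A
step 6 (putdown(A)): towers=[A; E/C/B/D] holding=-
step 7 (unstack(D, B)): towers=[A; E/C/B] holding=D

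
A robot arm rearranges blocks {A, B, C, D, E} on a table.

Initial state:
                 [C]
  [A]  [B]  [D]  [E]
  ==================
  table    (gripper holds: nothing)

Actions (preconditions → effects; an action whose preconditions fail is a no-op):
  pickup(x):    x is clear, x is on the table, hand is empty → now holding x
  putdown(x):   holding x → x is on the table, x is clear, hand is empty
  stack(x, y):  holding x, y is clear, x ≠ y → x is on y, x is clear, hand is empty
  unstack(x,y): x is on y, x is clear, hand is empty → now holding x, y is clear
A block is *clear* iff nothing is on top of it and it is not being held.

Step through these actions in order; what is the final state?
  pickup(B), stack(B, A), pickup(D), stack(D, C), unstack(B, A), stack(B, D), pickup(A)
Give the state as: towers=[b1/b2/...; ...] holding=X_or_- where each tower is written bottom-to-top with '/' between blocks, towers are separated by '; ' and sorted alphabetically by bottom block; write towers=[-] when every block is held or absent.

towers=[E/C/D/B] holding=A

step 1 (pickup(B)): towers=[A; D; E/C] holding=B
step 2 (stack(B, A)): towers=[A/B; D; E/C] holding=-
step 3 (pickup(D)): towers=[A/B; E/C] holding=D
step 4 (stack(D, C)): towers=[A/B; E/C/D] holding=-
step 5 (unstack(B, A)): towers=[A; E/C/D] holding=B
step 6 (stack(B, D)): towers=[A; E/C/D/B] holding=-
step 7 (pickup(A)): towers=[E/C/D/B] holding=A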